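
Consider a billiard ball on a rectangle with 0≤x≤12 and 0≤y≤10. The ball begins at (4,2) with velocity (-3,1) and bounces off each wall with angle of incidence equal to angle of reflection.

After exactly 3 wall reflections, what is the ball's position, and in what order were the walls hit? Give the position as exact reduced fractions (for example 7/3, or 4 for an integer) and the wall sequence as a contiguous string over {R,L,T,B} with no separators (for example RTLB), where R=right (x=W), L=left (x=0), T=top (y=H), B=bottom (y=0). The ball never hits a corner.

Final position: (4,10)
Wall sequence: LRT

1. t=4/3 → L at (0,10/3); v=(3,1)
2. t=4 → R at (12,22/3); v=(-3,1)
3. t=8/3 → T at (4,10); v=(-3,-1)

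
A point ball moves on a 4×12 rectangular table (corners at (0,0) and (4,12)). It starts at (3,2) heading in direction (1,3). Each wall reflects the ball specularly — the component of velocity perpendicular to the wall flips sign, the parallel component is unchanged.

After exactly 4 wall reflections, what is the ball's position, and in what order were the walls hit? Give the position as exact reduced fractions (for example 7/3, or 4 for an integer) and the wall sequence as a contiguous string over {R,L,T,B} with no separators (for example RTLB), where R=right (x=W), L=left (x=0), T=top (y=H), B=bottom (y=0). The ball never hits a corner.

1. t=1 → R at (4,5); v=(-1,3)
2. t=7/3 → T at (5/3,12); v=(-1,-3)
3. t=5/3 → L at (0,7); v=(1,-3)
4. t=7/3 → B at (7/3,0); v=(1,3)

Final position: (7/3,0)
Wall sequence: RTLB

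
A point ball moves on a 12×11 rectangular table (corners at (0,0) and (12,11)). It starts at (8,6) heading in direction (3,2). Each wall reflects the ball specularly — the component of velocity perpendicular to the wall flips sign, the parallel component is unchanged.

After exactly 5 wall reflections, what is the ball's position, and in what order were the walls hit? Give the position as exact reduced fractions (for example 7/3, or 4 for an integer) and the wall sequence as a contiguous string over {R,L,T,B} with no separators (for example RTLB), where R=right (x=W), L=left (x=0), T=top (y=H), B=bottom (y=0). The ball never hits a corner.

1. t=4/3 → R at (12,26/3); v=(-3,2)
2. t=7/6 → T at (17/2,11); v=(-3,-2)
3. t=17/6 → L at (0,16/3); v=(3,-2)
4. t=8/3 → B at (8,0); v=(3,2)
5. t=4/3 → R at (12,8/3); v=(-3,2)

Final position: (12,8/3)
Wall sequence: RTLBR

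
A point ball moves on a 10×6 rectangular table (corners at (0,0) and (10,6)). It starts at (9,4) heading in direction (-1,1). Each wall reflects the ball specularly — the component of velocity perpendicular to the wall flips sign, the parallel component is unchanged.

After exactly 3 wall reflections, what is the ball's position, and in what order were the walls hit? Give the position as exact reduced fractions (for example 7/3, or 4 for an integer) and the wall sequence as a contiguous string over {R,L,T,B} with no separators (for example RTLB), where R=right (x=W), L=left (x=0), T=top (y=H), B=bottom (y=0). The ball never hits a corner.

Final position: (0,1)
Wall sequence: TBL

1. t=2 → T at (7,6); v=(-1,-1)
2. t=6 → B at (1,0); v=(-1,1)
3. t=1 → L at (0,1); v=(1,1)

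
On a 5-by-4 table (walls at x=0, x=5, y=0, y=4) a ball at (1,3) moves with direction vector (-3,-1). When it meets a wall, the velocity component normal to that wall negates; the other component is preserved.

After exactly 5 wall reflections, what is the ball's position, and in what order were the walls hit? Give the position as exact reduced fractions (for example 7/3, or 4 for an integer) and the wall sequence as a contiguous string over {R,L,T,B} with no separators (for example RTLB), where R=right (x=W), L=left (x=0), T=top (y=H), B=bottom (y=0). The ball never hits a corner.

Final position: (5,7/3)
Wall sequence: LRBLR

1. t=1/3 → L at (0,8/3); v=(3,-1)
2. t=5/3 → R at (5,1); v=(-3,-1)
3. t=1 → B at (2,0); v=(-3,1)
4. t=2/3 → L at (0,2/3); v=(3,1)
5. t=5/3 → R at (5,7/3); v=(-3,1)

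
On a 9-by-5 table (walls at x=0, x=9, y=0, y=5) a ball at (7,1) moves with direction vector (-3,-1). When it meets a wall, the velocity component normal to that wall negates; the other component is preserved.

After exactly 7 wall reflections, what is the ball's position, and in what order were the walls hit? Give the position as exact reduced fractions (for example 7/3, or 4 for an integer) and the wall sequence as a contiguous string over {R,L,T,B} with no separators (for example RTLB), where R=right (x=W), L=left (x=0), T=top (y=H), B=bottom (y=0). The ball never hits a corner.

Final position: (9,1/3)
Wall sequence: BLRTLBR

1. t=1 → B at (4,0); v=(-3,1)
2. t=4/3 → L at (0,4/3); v=(3,1)
3. t=3 → R at (9,13/3); v=(-3,1)
4. t=2/3 → T at (7,5); v=(-3,-1)
5. t=7/3 → L at (0,8/3); v=(3,-1)
6. t=8/3 → B at (8,0); v=(3,1)
7. t=1/3 → R at (9,1/3); v=(-3,1)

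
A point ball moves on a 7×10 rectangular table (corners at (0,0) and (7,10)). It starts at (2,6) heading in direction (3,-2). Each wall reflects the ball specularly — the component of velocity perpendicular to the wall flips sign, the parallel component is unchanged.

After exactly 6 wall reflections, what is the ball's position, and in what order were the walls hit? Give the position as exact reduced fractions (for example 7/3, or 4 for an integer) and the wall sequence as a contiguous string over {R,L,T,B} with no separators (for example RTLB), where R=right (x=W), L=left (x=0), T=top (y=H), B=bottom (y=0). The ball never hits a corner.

Final position: (0,26/3)
Wall sequence: RBLRTL

1. t=5/3 → R at (7,8/3); v=(-3,-2)
2. t=4/3 → B at (3,0); v=(-3,2)
3. t=1 → L at (0,2); v=(3,2)
4. t=7/3 → R at (7,20/3); v=(-3,2)
5. t=5/3 → T at (2,10); v=(-3,-2)
6. t=2/3 → L at (0,26/3); v=(3,-2)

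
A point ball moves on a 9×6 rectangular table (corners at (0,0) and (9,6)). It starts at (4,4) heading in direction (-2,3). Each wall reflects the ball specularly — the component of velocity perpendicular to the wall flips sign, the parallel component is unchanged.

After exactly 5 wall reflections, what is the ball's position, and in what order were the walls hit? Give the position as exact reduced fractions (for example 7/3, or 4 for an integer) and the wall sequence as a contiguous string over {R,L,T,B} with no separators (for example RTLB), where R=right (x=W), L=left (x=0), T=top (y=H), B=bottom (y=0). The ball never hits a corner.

Final position: (9,1/2)
Wall sequence: TLBTR

1. t=2/3 → T at (8/3,6); v=(-2,-3)
2. t=4/3 → L at (0,2); v=(2,-3)
3. t=2/3 → B at (4/3,0); v=(2,3)
4. t=2 → T at (16/3,6); v=(2,-3)
5. t=11/6 → R at (9,1/2); v=(-2,-3)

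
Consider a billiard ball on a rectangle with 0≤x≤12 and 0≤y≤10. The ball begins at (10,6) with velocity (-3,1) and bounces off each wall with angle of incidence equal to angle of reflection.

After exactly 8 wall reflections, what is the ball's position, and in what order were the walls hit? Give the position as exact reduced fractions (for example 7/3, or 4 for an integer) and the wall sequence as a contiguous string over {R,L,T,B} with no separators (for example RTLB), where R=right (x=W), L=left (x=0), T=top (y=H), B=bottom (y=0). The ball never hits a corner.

1. t=10/3 → L at (0,28/3); v=(3,1)
2. t=2/3 → T at (2,10); v=(3,-1)
3. t=10/3 → R at (12,20/3); v=(-3,-1)
4. t=4 → L at (0,8/3); v=(3,-1)
5. t=8/3 → B at (8,0); v=(3,1)
6. t=4/3 → R at (12,4/3); v=(-3,1)
7. t=4 → L at (0,16/3); v=(3,1)
8. t=4 → R at (12,28/3); v=(-3,1)

Final position: (12,28/3)
Wall sequence: LTRLBRLR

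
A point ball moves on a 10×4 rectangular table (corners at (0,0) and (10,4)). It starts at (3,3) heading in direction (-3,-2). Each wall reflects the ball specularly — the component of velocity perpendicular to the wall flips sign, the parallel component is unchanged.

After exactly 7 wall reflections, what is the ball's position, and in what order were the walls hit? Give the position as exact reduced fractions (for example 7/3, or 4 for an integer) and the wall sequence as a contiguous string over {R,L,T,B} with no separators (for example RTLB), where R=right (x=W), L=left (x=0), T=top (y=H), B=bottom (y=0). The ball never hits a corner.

1. t=1 → L at (0,1); v=(3,-2)
2. t=1/2 → B at (3/2,0); v=(3,2)
3. t=2 → T at (15/2,4); v=(3,-2)
4. t=5/6 → R at (10,7/3); v=(-3,-2)
5. t=7/6 → B at (13/2,0); v=(-3,2)
6. t=2 → T at (1/2,4); v=(-3,-2)
7. t=1/6 → L at (0,11/3); v=(3,-2)

Final position: (0,11/3)
Wall sequence: LBTRBTL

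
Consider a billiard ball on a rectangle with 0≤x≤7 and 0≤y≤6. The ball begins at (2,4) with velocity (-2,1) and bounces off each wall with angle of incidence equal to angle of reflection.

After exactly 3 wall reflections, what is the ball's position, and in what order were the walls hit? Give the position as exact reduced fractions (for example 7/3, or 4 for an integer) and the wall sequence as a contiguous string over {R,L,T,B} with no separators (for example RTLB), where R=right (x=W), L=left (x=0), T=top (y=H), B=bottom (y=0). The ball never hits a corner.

1. t=1 → L at (0,5); v=(2,1)
2. t=1 → T at (2,6); v=(2,-1)
3. t=5/2 → R at (7,7/2); v=(-2,-1)

Final position: (7,7/2)
Wall sequence: LTR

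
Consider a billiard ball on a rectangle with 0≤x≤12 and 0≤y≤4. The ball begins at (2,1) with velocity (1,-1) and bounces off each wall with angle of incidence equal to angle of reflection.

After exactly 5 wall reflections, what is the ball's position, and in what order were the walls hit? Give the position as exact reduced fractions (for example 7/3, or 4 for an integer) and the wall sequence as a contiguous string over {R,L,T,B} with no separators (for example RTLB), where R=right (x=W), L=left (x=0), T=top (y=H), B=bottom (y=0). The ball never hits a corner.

Final position: (9,4)
Wall sequence: BTBRT

1. t=1 → B at (3,0); v=(1,1)
2. t=4 → T at (7,4); v=(1,-1)
3. t=4 → B at (11,0); v=(1,1)
4. t=1 → R at (12,1); v=(-1,1)
5. t=3 → T at (9,4); v=(-1,-1)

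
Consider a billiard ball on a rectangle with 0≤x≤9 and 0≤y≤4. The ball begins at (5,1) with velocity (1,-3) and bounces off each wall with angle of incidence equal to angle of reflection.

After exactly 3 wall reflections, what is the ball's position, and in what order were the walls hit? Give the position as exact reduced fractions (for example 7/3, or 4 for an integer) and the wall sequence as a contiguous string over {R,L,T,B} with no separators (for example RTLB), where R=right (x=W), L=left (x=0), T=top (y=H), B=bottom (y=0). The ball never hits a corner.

1. t=1/3 → B at (16/3,0); v=(1,3)
2. t=4/3 → T at (20/3,4); v=(1,-3)
3. t=4/3 → B at (8,0); v=(1,3)

Final position: (8,0)
Wall sequence: BTB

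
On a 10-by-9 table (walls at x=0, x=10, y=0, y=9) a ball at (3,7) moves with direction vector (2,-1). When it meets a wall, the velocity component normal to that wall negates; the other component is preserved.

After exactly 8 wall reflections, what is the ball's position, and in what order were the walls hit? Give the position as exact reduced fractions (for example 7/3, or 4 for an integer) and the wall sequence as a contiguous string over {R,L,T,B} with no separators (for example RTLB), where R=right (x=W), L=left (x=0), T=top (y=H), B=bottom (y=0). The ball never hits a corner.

Final position: (7,0)
Wall sequence: RBLRTLRB

1. t=7/2 → R at (10,7/2); v=(-2,-1)
2. t=7/2 → B at (3,0); v=(-2,1)
3. t=3/2 → L at (0,3/2); v=(2,1)
4. t=5 → R at (10,13/2); v=(-2,1)
5. t=5/2 → T at (5,9); v=(-2,-1)
6. t=5/2 → L at (0,13/2); v=(2,-1)
7. t=5 → R at (10,3/2); v=(-2,-1)
8. t=3/2 → B at (7,0); v=(-2,1)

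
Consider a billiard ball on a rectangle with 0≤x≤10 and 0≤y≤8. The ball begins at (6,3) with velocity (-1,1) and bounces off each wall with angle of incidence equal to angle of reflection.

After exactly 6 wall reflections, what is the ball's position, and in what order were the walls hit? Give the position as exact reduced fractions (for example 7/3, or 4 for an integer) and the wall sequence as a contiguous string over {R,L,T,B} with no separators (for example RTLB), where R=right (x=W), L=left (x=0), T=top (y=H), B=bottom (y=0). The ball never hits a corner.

Final position: (0,3)
Wall sequence: TLBRTL

1. t=5 → T at (1,8); v=(-1,-1)
2. t=1 → L at (0,7); v=(1,-1)
3. t=7 → B at (7,0); v=(1,1)
4. t=3 → R at (10,3); v=(-1,1)
5. t=5 → T at (5,8); v=(-1,-1)
6. t=5 → L at (0,3); v=(1,-1)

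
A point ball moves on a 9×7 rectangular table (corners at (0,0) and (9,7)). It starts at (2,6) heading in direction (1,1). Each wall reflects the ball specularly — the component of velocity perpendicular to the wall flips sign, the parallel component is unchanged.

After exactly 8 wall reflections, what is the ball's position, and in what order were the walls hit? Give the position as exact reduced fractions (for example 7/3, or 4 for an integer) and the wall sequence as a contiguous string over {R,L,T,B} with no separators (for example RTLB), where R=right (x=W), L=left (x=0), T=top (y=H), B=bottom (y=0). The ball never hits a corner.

1. t=1 → T at (3,7); v=(1,-1)
2. t=6 → R at (9,1); v=(-1,-1)
3. t=1 → B at (8,0); v=(-1,1)
4. t=7 → T at (1,7); v=(-1,-1)
5. t=1 → L at (0,6); v=(1,-1)
6. t=6 → B at (6,0); v=(1,1)
7. t=3 → R at (9,3); v=(-1,1)
8. t=4 → T at (5,7); v=(-1,-1)

Final position: (5,7)
Wall sequence: TRBTLBRT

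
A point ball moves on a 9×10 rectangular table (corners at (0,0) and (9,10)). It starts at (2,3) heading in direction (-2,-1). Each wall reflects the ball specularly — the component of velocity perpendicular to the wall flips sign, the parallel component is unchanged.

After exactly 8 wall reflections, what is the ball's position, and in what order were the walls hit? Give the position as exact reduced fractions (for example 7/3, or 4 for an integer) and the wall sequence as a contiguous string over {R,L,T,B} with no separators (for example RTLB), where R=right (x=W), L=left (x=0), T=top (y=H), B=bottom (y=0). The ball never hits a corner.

1. t=1 → L at (0,2); v=(2,-1)
2. t=2 → B at (4,0); v=(2,1)
3. t=5/2 → R at (9,5/2); v=(-2,1)
4. t=9/2 → L at (0,7); v=(2,1)
5. t=3 → T at (6,10); v=(2,-1)
6. t=3/2 → R at (9,17/2); v=(-2,-1)
7. t=9/2 → L at (0,4); v=(2,-1)
8. t=4 → B at (8,0); v=(2,1)

Final position: (8,0)
Wall sequence: LBRLTRLB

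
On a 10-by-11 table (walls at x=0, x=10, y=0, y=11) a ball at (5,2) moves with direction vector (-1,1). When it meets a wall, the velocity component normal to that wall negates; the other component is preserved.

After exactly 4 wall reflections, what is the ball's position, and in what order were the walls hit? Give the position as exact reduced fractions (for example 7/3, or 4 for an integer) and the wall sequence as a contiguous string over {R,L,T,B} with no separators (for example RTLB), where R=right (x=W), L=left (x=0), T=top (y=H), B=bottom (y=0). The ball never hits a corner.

1. t=5 → L at (0,7); v=(1,1)
2. t=4 → T at (4,11); v=(1,-1)
3. t=6 → R at (10,5); v=(-1,-1)
4. t=5 → B at (5,0); v=(-1,1)

Final position: (5,0)
Wall sequence: LTRB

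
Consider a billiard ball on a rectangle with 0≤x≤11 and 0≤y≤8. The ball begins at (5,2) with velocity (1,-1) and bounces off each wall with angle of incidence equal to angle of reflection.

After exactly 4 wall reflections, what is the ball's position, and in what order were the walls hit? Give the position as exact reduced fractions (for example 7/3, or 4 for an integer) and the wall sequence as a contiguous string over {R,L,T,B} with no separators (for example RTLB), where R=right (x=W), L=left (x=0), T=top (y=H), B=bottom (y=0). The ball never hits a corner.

1. t=2 → B at (7,0); v=(1,1)
2. t=4 → R at (11,4); v=(-1,1)
3. t=4 → T at (7,8); v=(-1,-1)
4. t=7 → L at (0,1); v=(1,-1)

Final position: (0,1)
Wall sequence: BRTL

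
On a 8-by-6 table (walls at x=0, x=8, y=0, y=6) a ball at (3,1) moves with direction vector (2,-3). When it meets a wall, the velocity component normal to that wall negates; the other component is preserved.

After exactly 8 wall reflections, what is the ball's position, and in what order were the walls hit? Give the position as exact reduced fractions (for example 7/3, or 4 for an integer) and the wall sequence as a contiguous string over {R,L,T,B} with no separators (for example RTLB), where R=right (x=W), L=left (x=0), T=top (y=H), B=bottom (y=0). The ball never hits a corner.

Final position: (23/3,6)
Wall sequence: BTRBTLBT

1. t=1/3 → B at (11/3,0); v=(2,3)
2. t=2 → T at (23/3,6); v=(2,-3)
3. t=1/6 → R at (8,11/2); v=(-2,-3)
4. t=11/6 → B at (13/3,0); v=(-2,3)
5. t=2 → T at (1/3,6); v=(-2,-3)
6. t=1/6 → L at (0,11/2); v=(2,-3)
7. t=11/6 → B at (11/3,0); v=(2,3)
8. t=2 → T at (23/3,6); v=(2,-3)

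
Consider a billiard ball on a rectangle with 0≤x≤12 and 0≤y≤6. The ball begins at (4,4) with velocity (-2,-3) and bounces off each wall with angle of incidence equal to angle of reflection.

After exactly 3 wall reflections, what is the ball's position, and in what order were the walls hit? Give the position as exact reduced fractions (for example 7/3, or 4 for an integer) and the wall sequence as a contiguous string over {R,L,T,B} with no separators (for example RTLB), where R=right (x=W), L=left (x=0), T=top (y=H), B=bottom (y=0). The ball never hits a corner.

Final position: (8/3,6)
Wall sequence: BLT

1. t=4/3 → B at (4/3,0); v=(-2,3)
2. t=2/3 → L at (0,2); v=(2,3)
3. t=4/3 → T at (8/3,6); v=(2,-3)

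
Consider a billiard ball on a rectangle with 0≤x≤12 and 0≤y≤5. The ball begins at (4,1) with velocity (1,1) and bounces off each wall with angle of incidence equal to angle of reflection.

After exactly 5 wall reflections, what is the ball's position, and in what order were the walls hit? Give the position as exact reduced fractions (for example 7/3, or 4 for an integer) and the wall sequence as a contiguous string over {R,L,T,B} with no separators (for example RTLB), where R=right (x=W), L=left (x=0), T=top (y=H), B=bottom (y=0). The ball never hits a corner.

1. t=4 → T at (8,5); v=(1,-1)
2. t=4 → R at (12,1); v=(-1,-1)
3. t=1 → B at (11,0); v=(-1,1)
4. t=5 → T at (6,5); v=(-1,-1)
5. t=5 → B at (1,0); v=(-1,1)

Final position: (1,0)
Wall sequence: TRBTB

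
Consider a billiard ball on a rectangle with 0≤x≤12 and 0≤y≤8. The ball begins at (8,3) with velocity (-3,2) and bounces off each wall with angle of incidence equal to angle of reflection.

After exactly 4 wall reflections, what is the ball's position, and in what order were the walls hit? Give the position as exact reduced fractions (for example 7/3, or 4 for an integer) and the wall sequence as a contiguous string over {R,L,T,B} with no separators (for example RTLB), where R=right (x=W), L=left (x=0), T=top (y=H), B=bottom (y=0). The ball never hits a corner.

1. t=5/2 → T at (1/2,8); v=(-3,-2)
2. t=1/6 → L at (0,23/3); v=(3,-2)
3. t=23/6 → B at (23/2,0); v=(3,2)
4. t=1/6 → R at (12,1/3); v=(-3,2)

Final position: (12,1/3)
Wall sequence: TLBR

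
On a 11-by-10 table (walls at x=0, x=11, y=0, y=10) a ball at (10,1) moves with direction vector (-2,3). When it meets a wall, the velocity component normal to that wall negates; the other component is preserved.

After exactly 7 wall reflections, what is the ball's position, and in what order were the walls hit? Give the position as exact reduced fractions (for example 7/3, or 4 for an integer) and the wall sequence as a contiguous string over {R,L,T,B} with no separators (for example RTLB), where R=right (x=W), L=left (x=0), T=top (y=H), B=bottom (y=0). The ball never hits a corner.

1. t=3 → T at (4,10); v=(-2,-3)
2. t=2 → L at (0,4); v=(2,-3)
3. t=4/3 → B at (8/3,0); v=(2,3)
4. t=10/3 → T at (28/3,10); v=(2,-3)
5. t=5/6 → R at (11,15/2); v=(-2,-3)
6. t=5/2 → B at (6,0); v=(-2,3)
7. t=3 → L at (0,9); v=(2,3)

Final position: (0,9)
Wall sequence: TLBTRBL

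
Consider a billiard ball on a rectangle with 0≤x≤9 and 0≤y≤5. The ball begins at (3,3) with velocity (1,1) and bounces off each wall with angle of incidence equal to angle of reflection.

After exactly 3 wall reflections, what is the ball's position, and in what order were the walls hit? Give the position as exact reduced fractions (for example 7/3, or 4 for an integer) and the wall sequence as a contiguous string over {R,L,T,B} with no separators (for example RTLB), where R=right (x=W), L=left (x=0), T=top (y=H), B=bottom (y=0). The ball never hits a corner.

Final position: (8,0)
Wall sequence: TRB

1. t=2 → T at (5,5); v=(1,-1)
2. t=4 → R at (9,1); v=(-1,-1)
3. t=1 → B at (8,0); v=(-1,1)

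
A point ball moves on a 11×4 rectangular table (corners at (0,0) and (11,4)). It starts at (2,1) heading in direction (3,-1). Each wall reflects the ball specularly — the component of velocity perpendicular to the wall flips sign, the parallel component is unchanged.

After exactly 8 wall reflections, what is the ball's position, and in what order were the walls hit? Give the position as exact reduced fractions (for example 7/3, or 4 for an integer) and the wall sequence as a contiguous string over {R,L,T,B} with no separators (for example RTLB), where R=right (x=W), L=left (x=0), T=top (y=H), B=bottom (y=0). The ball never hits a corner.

1. t=1 → B at (5,0); v=(3,1)
2. t=2 → R at (11,2); v=(-3,1)
3. t=2 → T at (5,4); v=(-3,-1)
4. t=5/3 → L at (0,7/3); v=(3,-1)
5. t=7/3 → B at (7,0); v=(3,1)
6. t=4/3 → R at (11,4/3); v=(-3,1)
7. t=8/3 → T at (3,4); v=(-3,-1)
8. t=1 → L at (0,3); v=(3,-1)

Final position: (0,3)
Wall sequence: BRTLBRTL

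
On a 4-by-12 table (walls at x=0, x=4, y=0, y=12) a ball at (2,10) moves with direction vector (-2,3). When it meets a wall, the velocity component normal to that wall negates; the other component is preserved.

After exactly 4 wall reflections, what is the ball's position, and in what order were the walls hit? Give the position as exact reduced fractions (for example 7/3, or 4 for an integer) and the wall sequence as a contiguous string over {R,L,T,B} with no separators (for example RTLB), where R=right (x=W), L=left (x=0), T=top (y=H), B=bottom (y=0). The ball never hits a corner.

1. t=2/3 → T at (2/3,12); v=(-2,-3)
2. t=1/3 → L at (0,11); v=(2,-3)
3. t=2 → R at (4,5); v=(-2,-3)
4. t=5/3 → B at (2/3,0); v=(-2,3)

Final position: (2/3,0)
Wall sequence: TLRB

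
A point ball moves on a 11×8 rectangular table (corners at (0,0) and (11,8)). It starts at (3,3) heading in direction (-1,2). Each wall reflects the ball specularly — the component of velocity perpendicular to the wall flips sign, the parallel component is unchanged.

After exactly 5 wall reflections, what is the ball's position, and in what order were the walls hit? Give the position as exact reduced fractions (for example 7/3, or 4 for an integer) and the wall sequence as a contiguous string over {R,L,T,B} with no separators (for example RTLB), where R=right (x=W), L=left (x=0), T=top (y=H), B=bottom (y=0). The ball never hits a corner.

Final position: (11,1)
Wall sequence: TLBTR

1. t=5/2 → T at (1/2,8); v=(-1,-2)
2. t=1/2 → L at (0,7); v=(1,-2)
3. t=7/2 → B at (7/2,0); v=(1,2)
4. t=4 → T at (15/2,8); v=(1,-2)
5. t=7/2 → R at (11,1); v=(-1,-2)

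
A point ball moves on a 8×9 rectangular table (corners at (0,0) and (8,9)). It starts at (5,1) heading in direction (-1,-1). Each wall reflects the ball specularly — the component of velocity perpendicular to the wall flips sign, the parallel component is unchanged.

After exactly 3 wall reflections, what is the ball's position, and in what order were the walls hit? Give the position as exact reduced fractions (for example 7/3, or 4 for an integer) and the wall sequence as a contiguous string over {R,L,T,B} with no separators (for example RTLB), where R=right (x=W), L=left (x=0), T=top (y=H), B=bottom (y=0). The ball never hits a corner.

Final position: (5,9)
Wall sequence: BLT

1. t=1 → B at (4,0); v=(-1,1)
2. t=4 → L at (0,4); v=(1,1)
3. t=5 → T at (5,9); v=(1,-1)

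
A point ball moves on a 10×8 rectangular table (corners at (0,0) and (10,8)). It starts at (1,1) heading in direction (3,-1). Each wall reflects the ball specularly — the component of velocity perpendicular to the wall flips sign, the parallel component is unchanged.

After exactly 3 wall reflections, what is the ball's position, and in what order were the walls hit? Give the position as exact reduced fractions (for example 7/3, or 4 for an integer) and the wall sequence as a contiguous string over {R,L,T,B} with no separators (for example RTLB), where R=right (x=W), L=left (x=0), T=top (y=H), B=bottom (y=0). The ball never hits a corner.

1. t=1 → B at (4,0); v=(3,1)
2. t=2 → R at (10,2); v=(-3,1)
3. t=10/3 → L at (0,16/3); v=(3,1)

Final position: (0,16/3)
Wall sequence: BRL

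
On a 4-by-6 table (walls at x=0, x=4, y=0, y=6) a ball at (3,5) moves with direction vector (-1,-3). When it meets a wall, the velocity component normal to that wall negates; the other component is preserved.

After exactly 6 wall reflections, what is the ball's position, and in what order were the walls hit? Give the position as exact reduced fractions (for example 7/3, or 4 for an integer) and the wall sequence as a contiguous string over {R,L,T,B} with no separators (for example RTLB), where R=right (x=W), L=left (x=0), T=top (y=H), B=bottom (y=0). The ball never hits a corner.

1. t=5/3 → B at (4/3,0); v=(-1,3)
2. t=4/3 → L at (0,4); v=(1,3)
3. t=2/3 → T at (2/3,6); v=(1,-3)
4. t=2 → B at (8/3,0); v=(1,3)
5. t=4/3 → R at (4,4); v=(-1,3)
6. t=2/3 → T at (10/3,6); v=(-1,-3)

Final position: (10/3,6)
Wall sequence: BLTBRT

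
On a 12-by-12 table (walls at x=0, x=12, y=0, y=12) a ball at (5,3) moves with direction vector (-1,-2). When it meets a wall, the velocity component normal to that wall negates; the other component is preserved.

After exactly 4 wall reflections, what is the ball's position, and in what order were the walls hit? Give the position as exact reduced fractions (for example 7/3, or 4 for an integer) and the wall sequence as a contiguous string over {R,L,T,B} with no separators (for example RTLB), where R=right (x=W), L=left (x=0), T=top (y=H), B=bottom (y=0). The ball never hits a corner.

Final position: (17/2,0)
Wall sequence: BLTB

1. t=3/2 → B at (7/2,0); v=(-1,2)
2. t=7/2 → L at (0,7); v=(1,2)
3. t=5/2 → T at (5/2,12); v=(1,-2)
4. t=6 → B at (17/2,0); v=(1,2)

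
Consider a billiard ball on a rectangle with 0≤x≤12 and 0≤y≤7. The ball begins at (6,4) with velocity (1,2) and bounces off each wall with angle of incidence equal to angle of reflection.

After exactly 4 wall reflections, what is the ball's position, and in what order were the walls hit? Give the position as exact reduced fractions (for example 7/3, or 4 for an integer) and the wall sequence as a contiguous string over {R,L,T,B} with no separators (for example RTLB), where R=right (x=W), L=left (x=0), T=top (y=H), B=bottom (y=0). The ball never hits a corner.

1. t=3/2 → T at (15/2,7); v=(1,-2)
2. t=7/2 → B at (11,0); v=(1,2)
3. t=1 → R at (12,2); v=(-1,2)
4. t=5/2 → T at (19/2,7); v=(-1,-2)

Final position: (19/2,7)
Wall sequence: TBRT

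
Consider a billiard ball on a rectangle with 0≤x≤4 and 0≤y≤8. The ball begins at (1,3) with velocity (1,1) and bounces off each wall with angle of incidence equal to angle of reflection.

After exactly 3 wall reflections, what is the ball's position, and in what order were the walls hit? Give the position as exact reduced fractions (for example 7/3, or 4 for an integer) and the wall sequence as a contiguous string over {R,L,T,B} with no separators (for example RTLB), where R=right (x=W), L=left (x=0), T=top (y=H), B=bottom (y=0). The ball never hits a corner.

1. t=3 → R at (4,6); v=(-1,1)
2. t=2 → T at (2,8); v=(-1,-1)
3. t=2 → L at (0,6); v=(1,-1)

Final position: (0,6)
Wall sequence: RTL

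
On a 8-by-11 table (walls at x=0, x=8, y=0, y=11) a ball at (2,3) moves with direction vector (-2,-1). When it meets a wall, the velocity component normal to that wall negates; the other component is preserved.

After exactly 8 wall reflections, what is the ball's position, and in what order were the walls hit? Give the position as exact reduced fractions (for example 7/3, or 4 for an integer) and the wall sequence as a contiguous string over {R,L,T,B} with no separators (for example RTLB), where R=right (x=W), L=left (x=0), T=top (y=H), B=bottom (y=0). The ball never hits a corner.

1. t=1 → L at (0,2); v=(2,-1)
2. t=2 → B at (4,0); v=(2,1)
3. t=2 → R at (8,2); v=(-2,1)
4. t=4 → L at (0,6); v=(2,1)
5. t=4 → R at (8,10); v=(-2,1)
6. t=1 → T at (6,11); v=(-2,-1)
7. t=3 → L at (0,8); v=(2,-1)
8. t=4 → R at (8,4); v=(-2,-1)

Final position: (8,4)
Wall sequence: LBRLRTLR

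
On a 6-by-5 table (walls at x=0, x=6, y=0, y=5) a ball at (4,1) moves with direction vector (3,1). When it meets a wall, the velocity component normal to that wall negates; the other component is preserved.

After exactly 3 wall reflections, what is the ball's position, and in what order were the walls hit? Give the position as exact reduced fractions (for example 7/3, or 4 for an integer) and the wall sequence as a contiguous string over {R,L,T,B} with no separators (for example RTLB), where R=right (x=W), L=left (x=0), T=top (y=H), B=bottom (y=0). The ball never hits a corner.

1. t=2/3 → R at (6,5/3); v=(-3,1)
2. t=2 → L at (0,11/3); v=(3,1)
3. t=4/3 → T at (4,5); v=(3,-1)

Final position: (4,5)
Wall sequence: RLT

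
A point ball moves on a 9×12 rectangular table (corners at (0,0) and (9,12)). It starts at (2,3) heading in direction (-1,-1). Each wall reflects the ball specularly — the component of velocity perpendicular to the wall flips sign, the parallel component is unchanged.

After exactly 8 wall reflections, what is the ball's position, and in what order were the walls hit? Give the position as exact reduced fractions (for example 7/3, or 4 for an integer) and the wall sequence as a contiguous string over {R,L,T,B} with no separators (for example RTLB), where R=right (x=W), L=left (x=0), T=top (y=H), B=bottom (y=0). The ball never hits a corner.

Final position: (0,11)
Wall sequence: LBRTLBRL

1. t=2 → L at (0,1); v=(1,-1)
2. t=1 → B at (1,0); v=(1,1)
3. t=8 → R at (9,8); v=(-1,1)
4. t=4 → T at (5,12); v=(-1,-1)
5. t=5 → L at (0,7); v=(1,-1)
6. t=7 → B at (7,0); v=(1,1)
7. t=2 → R at (9,2); v=(-1,1)
8. t=9 → L at (0,11); v=(1,1)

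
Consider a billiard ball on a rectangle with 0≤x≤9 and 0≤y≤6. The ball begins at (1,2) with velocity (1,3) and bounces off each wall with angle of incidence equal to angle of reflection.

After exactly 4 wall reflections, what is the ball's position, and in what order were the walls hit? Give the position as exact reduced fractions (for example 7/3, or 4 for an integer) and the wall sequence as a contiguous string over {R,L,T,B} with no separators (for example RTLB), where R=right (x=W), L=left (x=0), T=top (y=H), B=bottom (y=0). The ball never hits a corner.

Final position: (25/3,0)
Wall sequence: TBTB

1. t=4/3 → T at (7/3,6); v=(1,-3)
2. t=2 → B at (13/3,0); v=(1,3)
3. t=2 → T at (19/3,6); v=(1,-3)
4. t=2 → B at (25/3,0); v=(1,3)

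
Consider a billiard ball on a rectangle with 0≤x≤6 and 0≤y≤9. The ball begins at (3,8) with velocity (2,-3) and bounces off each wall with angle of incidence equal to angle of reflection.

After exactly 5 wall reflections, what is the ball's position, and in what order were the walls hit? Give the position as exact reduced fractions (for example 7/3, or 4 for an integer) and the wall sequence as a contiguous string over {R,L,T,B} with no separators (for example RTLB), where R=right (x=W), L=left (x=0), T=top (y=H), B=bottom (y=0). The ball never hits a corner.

1. t=3/2 → R at (6,7/2); v=(-2,-3)
2. t=7/6 → B at (11/3,0); v=(-2,3)
3. t=11/6 → L at (0,11/2); v=(2,3)
4. t=7/6 → T at (7/3,9); v=(2,-3)
5. t=11/6 → R at (6,7/2); v=(-2,-3)

Final position: (6,7/2)
Wall sequence: RBLTR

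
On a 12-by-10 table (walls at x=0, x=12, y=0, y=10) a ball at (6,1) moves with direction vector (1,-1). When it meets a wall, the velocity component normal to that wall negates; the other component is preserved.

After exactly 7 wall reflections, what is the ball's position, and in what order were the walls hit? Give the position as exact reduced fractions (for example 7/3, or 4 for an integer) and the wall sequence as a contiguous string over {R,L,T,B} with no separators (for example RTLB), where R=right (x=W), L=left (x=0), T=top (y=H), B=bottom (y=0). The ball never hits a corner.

1. t=1 → B at (7,0); v=(1,1)
2. t=5 → R at (12,5); v=(-1,1)
3. t=5 → T at (7,10); v=(-1,-1)
4. t=7 → L at (0,3); v=(1,-1)
5. t=3 → B at (3,0); v=(1,1)
6. t=9 → R at (12,9); v=(-1,1)
7. t=1 → T at (11,10); v=(-1,-1)

Final position: (11,10)
Wall sequence: BRTLBRT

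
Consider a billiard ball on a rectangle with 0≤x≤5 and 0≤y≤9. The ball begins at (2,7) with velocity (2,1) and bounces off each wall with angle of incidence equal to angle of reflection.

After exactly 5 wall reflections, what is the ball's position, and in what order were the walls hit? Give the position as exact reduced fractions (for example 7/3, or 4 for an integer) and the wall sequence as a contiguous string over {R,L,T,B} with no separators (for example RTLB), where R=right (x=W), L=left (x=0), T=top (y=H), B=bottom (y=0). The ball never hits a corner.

1. t=3/2 → R at (5,17/2); v=(-2,1)
2. t=1/2 → T at (4,9); v=(-2,-1)
3. t=2 → L at (0,7); v=(2,-1)
4. t=5/2 → R at (5,9/2); v=(-2,-1)
5. t=5/2 → L at (0,2); v=(2,-1)

Final position: (0,2)
Wall sequence: RTLRL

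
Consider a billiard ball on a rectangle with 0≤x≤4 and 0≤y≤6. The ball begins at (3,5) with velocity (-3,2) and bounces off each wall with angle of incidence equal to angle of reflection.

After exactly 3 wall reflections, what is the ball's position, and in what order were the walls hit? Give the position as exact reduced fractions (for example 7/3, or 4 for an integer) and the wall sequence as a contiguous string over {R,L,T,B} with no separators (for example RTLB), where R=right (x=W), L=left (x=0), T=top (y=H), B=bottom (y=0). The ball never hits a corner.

Final position: (4,7/3)
Wall sequence: TLR

1. t=1/2 → T at (3/2,6); v=(-3,-2)
2. t=1/2 → L at (0,5); v=(3,-2)
3. t=4/3 → R at (4,7/3); v=(-3,-2)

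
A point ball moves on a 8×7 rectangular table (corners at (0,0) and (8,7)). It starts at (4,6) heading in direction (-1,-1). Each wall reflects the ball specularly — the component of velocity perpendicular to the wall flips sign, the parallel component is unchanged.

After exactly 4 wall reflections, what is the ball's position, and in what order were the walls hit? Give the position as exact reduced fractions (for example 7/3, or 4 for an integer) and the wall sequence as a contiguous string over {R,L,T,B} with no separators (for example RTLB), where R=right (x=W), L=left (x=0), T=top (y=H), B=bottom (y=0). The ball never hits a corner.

Final position: (7,7)
Wall sequence: LBRT

1. t=4 → L at (0,2); v=(1,-1)
2. t=2 → B at (2,0); v=(1,1)
3. t=6 → R at (8,6); v=(-1,1)
4. t=1 → T at (7,7); v=(-1,-1)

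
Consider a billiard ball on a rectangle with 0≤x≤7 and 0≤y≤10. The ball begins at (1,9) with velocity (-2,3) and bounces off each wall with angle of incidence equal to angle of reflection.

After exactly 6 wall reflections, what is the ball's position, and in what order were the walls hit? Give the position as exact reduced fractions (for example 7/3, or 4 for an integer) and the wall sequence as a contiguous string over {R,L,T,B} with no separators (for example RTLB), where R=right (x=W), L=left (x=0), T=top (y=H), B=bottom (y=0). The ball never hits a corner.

1. t=1/3 → T at (1/3,10); v=(-2,-3)
2. t=1/6 → L at (0,19/2); v=(2,-3)
3. t=19/6 → B at (19/3,0); v=(2,3)
4. t=1/3 → R at (7,1); v=(-2,3)
5. t=3 → T at (1,10); v=(-2,-3)
6. t=1/2 → L at (0,17/2); v=(2,-3)

Final position: (0,17/2)
Wall sequence: TLBRTL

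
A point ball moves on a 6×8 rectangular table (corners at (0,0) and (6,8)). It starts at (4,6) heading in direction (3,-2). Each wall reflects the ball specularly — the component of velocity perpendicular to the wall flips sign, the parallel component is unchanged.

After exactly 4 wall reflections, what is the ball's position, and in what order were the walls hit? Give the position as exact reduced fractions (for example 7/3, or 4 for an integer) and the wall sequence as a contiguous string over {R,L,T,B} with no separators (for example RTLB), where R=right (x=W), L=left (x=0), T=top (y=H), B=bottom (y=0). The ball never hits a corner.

Final position: (6,10/3)
Wall sequence: RLBR

1. t=2/3 → R at (6,14/3); v=(-3,-2)
2. t=2 → L at (0,2/3); v=(3,-2)
3. t=1/3 → B at (1,0); v=(3,2)
4. t=5/3 → R at (6,10/3); v=(-3,2)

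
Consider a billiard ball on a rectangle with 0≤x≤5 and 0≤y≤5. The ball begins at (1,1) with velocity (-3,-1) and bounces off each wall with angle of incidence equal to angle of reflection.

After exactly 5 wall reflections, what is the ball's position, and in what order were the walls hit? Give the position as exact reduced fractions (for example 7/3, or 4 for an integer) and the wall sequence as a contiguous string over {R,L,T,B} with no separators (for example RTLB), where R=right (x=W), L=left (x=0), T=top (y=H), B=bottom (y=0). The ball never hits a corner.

Final position: (5,13/3)
Wall sequence: LBRLR

1. t=1/3 → L at (0,2/3); v=(3,-1)
2. t=2/3 → B at (2,0); v=(3,1)
3. t=1 → R at (5,1); v=(-3,1)
4. t=5/3 → L at (0,8/3); v=(3,1)
5. t=5/3 → R at (5,13/3); v=(-3,1)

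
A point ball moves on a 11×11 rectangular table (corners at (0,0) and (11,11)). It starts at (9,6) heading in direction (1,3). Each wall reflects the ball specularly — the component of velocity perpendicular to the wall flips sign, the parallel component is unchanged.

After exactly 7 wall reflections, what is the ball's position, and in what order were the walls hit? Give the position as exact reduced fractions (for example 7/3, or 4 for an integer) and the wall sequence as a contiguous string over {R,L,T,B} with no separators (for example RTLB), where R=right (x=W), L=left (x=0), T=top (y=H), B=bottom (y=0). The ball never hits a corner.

Final position: (10/3,11)
Wall sequence: TRBTBLT

1. t=5/3 → T at (32/3,11); v=(1,-3)
2. t=1/3 → R at (11,10); v=(-1,-3)
3. t=10/3 → B at (23/3,0); v=(-1,3)
4. t=11/3 → T at (4,11); v=(-1,-3)
5. t=11/3 → B at (1/3,0); v=(-1,3)
6. t=1/3 → L at (0,1); v=(1,3)
7. t=10/3 → T at (10/3,11); v=(1,-3)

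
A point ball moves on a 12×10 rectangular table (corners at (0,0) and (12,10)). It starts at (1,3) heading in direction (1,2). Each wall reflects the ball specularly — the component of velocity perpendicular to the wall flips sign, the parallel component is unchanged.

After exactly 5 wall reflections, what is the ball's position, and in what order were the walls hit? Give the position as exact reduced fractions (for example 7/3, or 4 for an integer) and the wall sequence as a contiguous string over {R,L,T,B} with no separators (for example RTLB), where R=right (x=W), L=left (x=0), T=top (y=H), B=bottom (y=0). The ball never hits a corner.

Final position: (9/2,0)
Wall sequence: TBRTB

1. t=7/2 → T at (9/2,10); v=(1,-2)
2. t=5 → B at (19/2,0); v=(1,2)
3. t=5/2 → R at (12,5); v=(-1,2)
4. t=5/2 → T at (19/2,10); v=(-1,-2)
5. t=5 → B at (9/2,0); v=(-1,2)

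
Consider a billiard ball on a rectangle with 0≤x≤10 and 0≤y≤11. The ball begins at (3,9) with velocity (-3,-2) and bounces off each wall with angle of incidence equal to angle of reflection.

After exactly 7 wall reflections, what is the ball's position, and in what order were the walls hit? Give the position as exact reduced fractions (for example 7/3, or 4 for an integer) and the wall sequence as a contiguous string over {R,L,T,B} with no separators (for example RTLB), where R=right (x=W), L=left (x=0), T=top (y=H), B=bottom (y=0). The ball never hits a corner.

Final position: (0,7/3)
Wall sequence: LRBLTRL

1. t=1 → L at (0,7); v=(3,-2)
2. t=10/3 → R at (10,1/3); v=(-3,-2)
3. t=1/6 → B at (19/2,0); v=(-3,2)
4. t=19/6 → L at (0,19/3); v=(3,2)
5. t=7/3 → T at (7,11); v=(3,-2)
6. t=1 → R at (10,9); v=(-3,-2)
7. t=10/3 → L at (0,7/3); v=(3,-2)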